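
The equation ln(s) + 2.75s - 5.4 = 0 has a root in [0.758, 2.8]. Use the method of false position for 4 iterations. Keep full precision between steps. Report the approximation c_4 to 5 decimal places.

1.75842

f(0.758000) = -3.592572, f(2.800000) = 3.329619
step 1: c = 1.817785, f(c) = 0.196526 > 0 → new bracket [0.758000, 1.817785]
step 2: c = 1.762818, f(c) = 0.014662 > 0 → new bracket [0.758000, 1.762818]
step 3: c = 1.758733, f(c) = 0.001111 > 0 → new bracket [0.758000, 1.758733]
step 4: c = 1.758424, f(c) = 0.000084 > 0 → new bracket [0.758000, 1.758424]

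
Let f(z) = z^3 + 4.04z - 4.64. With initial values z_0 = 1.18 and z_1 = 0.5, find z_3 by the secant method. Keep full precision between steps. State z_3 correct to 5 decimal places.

Secant update: z_(k+1) = z_k − f(z_k)·(z_k − z_(k-1))/(f(z_k) − f(z_(k-1))).
f(z_0) = 1.770232, f(z_1) = -2.495000
z_2 = 0.500000 - (-2.495000)·(0.500000 - 1.180000)/(-2.495000 - (1.770232)) = 0.897774; f(z_2) = -0.289386
z_3 = 0.897774 - (-0.289386)·(0.897774 - 0.500000)/(-0.289386 - (-2.495000)) = 0.949964; f(z_3) = 0.055133

0.94996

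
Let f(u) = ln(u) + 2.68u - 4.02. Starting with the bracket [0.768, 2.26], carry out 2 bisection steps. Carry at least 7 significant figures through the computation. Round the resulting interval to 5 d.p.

[1.14100, 1.51400]

f(0.768000) = -2.225726, f(2.260000) = 2.852165 (opposite signs)
step 1: m = 1.514000, f(m) = 0.452275 > 0 → root in [0.768000, 1.514000]
step 2: m = 1.141000, f(m) = -0.830215 < 0 → root in [1.141000, 1.514000]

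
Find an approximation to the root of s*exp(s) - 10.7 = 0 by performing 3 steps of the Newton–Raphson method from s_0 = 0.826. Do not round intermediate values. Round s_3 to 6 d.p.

1.946297

f'(s) = (s+1)*exp(s)
s_0 = 0.826000: f = -8.813281, f' = 4.170883 → s_1 = 0.826000 - (-8.813281)/(4.170883) = 2.939049
s_1 = 2.939049: f = 44.841761, f' = 74.439629 → s_2 = 2.939049 - (44.841761)/(74.439629) = 2.336658
s_2 = 2.336658: f = 13.476470, f' = 34.523072 → s_3 = 2.336658 - (13.476470)/(34.523072) = 1.946297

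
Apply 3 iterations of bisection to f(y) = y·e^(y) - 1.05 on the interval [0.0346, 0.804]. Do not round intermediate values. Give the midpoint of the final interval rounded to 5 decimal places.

f(0.034600) = -1.014182, f(0.804000) = 0.746507 (opposite signs)
step 1: m = 0.419300, f(m) = -0.412288 < 0 → root in [0.419300, 0.804000]
step 2: m = 0.611650, f(m) = 0.077559 > 0 → root in [0.419300, 0.611650]
step 3: m = 0.515475, f(m) = -0.186871 < 0 → root in [0.515475, 0.611650]
Midpoint of [0.515475, 0.611650] = 0.563562

0.56356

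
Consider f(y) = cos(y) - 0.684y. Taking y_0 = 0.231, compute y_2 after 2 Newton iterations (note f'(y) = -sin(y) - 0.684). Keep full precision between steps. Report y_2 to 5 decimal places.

0.91167

y_0 = 0.231000: f = 0.815434, f' = -0.912951 → y_1 = 0.231000 - (0.815434)/(-0.912951) = 1.124185
y_1 = 1.124185: f = -0.337030, f' = -1.585916 → y_2 = 1.124185 - (-0.337030)/(-1.585916) = 0.911670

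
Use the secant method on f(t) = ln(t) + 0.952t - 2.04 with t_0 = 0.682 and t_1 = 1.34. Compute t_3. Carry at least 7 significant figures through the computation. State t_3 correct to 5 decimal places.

1.62780

f(t_0) = -1.773462, f(t_1) = -0.471650
t_2 = 1.340000 - (-0.471650)·(1.340000 - 0.682000)/(-0.471650 - (-1.773462)) = 1.578396; f(t_2) = -0.080959
t_3 = 1.578396 - (-0.080959)·(1.578396 - 1.340000)/(-0.080959 - (-0.471650)) = 1.627796; f(t_3) = -0.003112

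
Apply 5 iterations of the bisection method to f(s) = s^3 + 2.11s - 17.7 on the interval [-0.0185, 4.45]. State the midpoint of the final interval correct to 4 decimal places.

2.2856

f(-0.018500) = -17.739041, f(4.450000) = 79.810625 (opposite signs)
step 1: m = 2.215750, f(m) = -2.146436 < 0 → root in [2.215750, 4.450000]
step 2: m = 3.332875, f(m) = 26.354128 > 0 → root in [2.215750, 3.332875]
step 3: m = 2.774312, f(m) = 9.507155 > 0 → root in [2.215750, 2.774312]
step 4: m = 2.495031, f(m) = 3.096537 > 0 → root in [2.215750, 2.495031]
step 5: m = 2.355391, f(m) = 0.337263 > 0 → root in [2.215750, 2.355391]
Midpoint of [2.215750, 2.355391] = 2.285570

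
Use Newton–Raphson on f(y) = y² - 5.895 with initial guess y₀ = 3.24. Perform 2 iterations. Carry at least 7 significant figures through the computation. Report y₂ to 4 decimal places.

2.4300

Newton update: y ← y − f(y)/f'(y).
f'(y) = 2y
y_0 = 3.240000: f = 4.602600, f' = 6.480000 → y_1 = 3.240000 - (4.602600)/(6.480000) = 2.529722
y_1 = 2.529722: f = 0.504495, f' = 5.059444 → y_2 = 2.529722 - (0.504495)/(5.059444) = 2.430009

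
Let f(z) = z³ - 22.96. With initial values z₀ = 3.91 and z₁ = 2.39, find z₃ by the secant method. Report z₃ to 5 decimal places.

f(z_0) = 36.816471, f(z_1) = -9.308081
z_2 = 2.390000 - (-9.308081)·(2.390000 - 3.910000)/(-9.308081 - (36.816471)) = 2.696741; f(z_2) = -3.348192
z_3 = 2.696741 - (-3.348192)·(2.696741 - 2.390000)/(-3.348192 - (-9.308081)) = 2.869064; f(z_3) = 0.656782

2.86906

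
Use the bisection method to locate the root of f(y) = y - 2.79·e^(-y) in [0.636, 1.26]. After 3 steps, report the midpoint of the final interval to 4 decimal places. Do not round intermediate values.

0.9870

f(0.636000) = -0.841042, f(1.260000) = 0.468605 (opposite signs)
step 1: m = 0.948000, f(m) = -0.133168 < 0 → root in [0.948000, 1.260000]
step 2: m = 1.104000, f(m) = 0.178997 > 0 → root in [0.948000, 1.104000]
step 3: m = 1.026000, f(m) = 0.025958 > 0 → root in [0.948000, 1.026000]
Midpoint of [0.948000, 1.026000] = 0.987000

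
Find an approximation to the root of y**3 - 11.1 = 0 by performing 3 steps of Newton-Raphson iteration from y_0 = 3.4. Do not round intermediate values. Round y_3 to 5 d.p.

f'(y) = 3y**2
y_0 = 3.400000: f = 28.204000, f' = 34.680000 → y_1 = 3.400000 - (28.204000)/(34.680000) = 2.586736
y_1 = 2.586736: f = 6.208373, f' = 20.073607 → y_2 = 2.586736 - (6.208373)/(20.073607) = 2.277455
y_2 = 2.277455: f = 0.712714, f' = 15.560410 → y_3 = 2.277455 - (0.712714)/(15.560410) = 2.231652

2.23165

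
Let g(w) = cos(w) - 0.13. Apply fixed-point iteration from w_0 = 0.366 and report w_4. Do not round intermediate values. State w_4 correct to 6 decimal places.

0.625012

w_1 = g(0.366000) = 0.803766
w_2 = g(0.803766) = 0.564000
w_3 = g(0.564000) = 0.715124
w_4 = g(0.715124) = 0.625012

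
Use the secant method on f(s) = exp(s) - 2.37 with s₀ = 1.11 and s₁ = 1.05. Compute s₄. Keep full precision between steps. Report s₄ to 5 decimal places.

f(s_0) = 0.664358, f(s_1) = 0.487651
s_2 = 1.050000 - (0.487651)·(1.050000 - 1.110000)/(0.487651 - (0.664358)) = 0.884421; f(s_2) = 0.051581
s_3 = 0.884421 - (0.051581)·(0.884421 - 1.050000)/(0.051581 - (0.487651)) = 0.864835; f(s_3) = 0.004614
s_4 = 0.864835 - (0.004614)·(0.864835 - 0.884421)/(0.004614 - (0.051581)) = 0.862911; f(s_4) = 0.000049

0.86291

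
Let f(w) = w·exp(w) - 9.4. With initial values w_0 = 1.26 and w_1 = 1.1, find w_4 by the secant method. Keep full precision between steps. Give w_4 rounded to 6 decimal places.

Secant update: w_(k+1) = w_k − f(w_k)·(w_k − w_(k-1))/(f(w_k) − f(w_(k-1))).
f(w_0) = -4.957969, f(w_1) = -6.095417
w_2 = 1.100000 - (-6.095417)·(1.100000 - 1.260000)/(-6.095417 - (-4.957969)) = 1.957416; f(w_2) = 4.460480
w_3 = 1.957416 - (4.460480)·(1.957416 - 1.100000)/(4.460480 - (-6.095417)) = 1.595108; f(w_3) = -1.537933
w_4 = 1.595108 - (-1.537933)·(1.595108 - 1.957416)/(-1.537933 - (4.460480)) = 1.688000; f(w_4) = -0.270191

1.688000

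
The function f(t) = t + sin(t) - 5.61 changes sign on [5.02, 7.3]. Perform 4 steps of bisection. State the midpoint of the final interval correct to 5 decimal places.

5.94625

f(5.020000) = -1.543060, f(7.300000) = 2.540437 (opposite signs)
step 1: m = 6.160000, f(m) = 0.427126 > 0 → root in [5.020000, 6.160000]
step 2: m = 5.590000, f(m) = -0.658991 < 0 → root in [5.590000, 6.160000]
step 3: m = 5.875000, f(m) = -0.131944 < 0 → root in [5.875000, 6.160000]
step 4: m = 6.017500, f(m) = 0.144929 > 0 → root in [5.875000, 6.017500]
Midpoint of [5.875000, 6.017500] = 5.946250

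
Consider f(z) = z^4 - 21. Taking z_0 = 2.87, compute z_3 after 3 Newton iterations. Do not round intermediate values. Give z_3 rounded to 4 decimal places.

f'(z) = 4z^3
z_0 = 2.870000: f = 46.846522, f' = 94.559612 → z_1 = 2.870000 - (46.846522)/(94.559612) = 2.374582
z_1 = 2.374582: f = 10.794264, f' = 53.557658 → z_2 = 2.374582 - (10.794264)/(53.557658) = 2.173037
z_2 = 2.173037: f = 1.298148, f' = 41.045125 → z_3 = 2.173037 - (1.298148)/(41.045125) = 2.141410

2.1414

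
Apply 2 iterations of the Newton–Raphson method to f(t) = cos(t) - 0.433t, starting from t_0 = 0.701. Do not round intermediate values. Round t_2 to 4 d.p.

f'(t) = -sin(t) - 0.433
t_0 = 0.701000: f = 0.460665, f' = -1.077982 → t_1 = 0.701000 - (0.460665)/(-1.077982) = 1.128340
t_1 = 1.128340: f = -0.060410, f' = -1.336703 → t_2 = 1.128340 - (-0.060410)/(-1.336703) = 1.083146

1.0831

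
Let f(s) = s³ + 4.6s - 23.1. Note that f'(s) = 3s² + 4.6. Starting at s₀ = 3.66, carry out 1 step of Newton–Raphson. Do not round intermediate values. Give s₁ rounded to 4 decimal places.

2.7052

s_0 = 3.660000: f = 42.763896, f' = 44.786800 → s_1 = 3.660000 - (42.763896)/(44.786800) = 2.705167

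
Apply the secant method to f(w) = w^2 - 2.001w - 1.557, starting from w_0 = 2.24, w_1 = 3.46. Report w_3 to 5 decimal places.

2.58177

f(w_0) = -1.021640, f(w_1) = 3.491140
w_2 = 3.460000 - (3.491140)·(3.460000 - 2.240000)/(3.491140 - (-1.021640)) = 2.516194; f(w_2) = -0.260673
w_3 = 2.516194 - (-0.260673)·(2.516194 - 3.460000)/(-0.260673 - (3.491140)) = 2.581769; f(w_3) = -0.057590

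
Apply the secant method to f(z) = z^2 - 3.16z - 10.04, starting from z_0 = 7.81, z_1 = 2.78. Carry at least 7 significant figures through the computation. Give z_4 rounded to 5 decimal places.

f(z_0) = 26.276500, f(z_1) = -11.096400
z_2 = 2.780000 - (-11.096400)·(2.780000 - 7.810000)/(-11.096400 - (26.276500)) = 4.273459; f(z_2) = -5.281679
z_3 = 4.273459 - (-5.281679)·(4.273459 - 2.780000)/(-5.281679 - (-11.096400)) = 5.630011; f(z_3) = 3.866187
z_4 = 5.630011 - (3.866187)·(5.630011 - 4.273459)/(3.866187 - (-5.281679)) = 5.056688; f(z_4) = -0.449043

5.05669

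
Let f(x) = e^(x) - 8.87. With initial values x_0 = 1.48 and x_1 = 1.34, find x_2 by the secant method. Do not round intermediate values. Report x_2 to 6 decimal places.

Secant update: x_(k+1) = x_k − f(x_k)·(x_k − x_(k-1))/(f(x_k) − f(x_(k-1))).
f(x_0) = -4.477054, f(x_1) = -5.050956
x_2 = 1.340000 - (-5.050956)·(1.340000 - 1.480000)/(-5.050956 - (-4.477054)) = 2.572151; f(x_2) = 4.223954

2.572151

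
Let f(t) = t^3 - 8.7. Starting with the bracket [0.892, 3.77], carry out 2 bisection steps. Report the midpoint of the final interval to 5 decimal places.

1.97125

f(0.892000) = -7.990268, f(3.770000) = 44.882633 (opposite signs)
step 1: m = 2.331000, f(m) = 3.965631 > 0 → root in [0.892000, 2.331000]
step 2: m = 1.611500, f(m) = -4.515044 < 0 → root in [1.611500, 2.331000]
Midpoint of [1.611500, 2.331000] = 1.971250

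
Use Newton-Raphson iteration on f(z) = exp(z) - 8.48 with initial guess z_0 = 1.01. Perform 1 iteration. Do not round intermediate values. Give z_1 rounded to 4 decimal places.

3.0986

f'(z) = exp(z)
z_0 = 1.010000: f = -5.734399, f' = 2.745601 → z_1 = 1.010000 - (-5.734399)/(2.745601) = 3.098577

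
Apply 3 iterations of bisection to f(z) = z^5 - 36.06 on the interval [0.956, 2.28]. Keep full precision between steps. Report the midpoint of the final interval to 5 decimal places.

f(0.956000) = -35.261473, f(2.280000) = 25.553267 (opposite signs)
step 1: m = 1.618000, f(m) = -24.970995 < 0 → root in [1.618000, 2.280000]
step 2: m = 1.949000, f(m) = -7.937159 < 0 → root in [1.949000, 2.280000]
step 3: m = 2.114500, f(m) = 6.210603 > 0 → root in [1.949000, 2.114500]
Midpoint of [1.949000, 2.114500] = 2.031750

2.03175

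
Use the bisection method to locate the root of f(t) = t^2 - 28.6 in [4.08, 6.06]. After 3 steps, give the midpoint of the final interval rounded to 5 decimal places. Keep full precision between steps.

f(4.080000) = -11.953600, f(6.060000) = 8.123600 (opposite signs)
step 1: m = 5.070000, f(m) = -2.895100 < 0 → root in [5.070000, 6.060000]
step 2: m = 5.565000, f(m) = 2.369225 > 0 → root in [5.070000, 5.565000]
step 3: m = 5.317500, f(m) = -0.324194 < 0 → root in [5.317500, 5.565000]
Midpoint of [5.317500, 5.565000] = 5.441250

5.44125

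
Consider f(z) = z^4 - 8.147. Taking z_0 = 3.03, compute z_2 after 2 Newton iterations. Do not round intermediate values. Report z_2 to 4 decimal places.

1.9171

f'(z) = 4z^3
z_0 = 3.030000: f = 76.141925, f' = 111.272508 → z_1 = 3.030000 - (76.141925)/(111.272508) = 2.345717
z_1 = 2.345717: f = 22.129258, f' = 51.628159 → z_2 = 2.345717 - (22.129258)/(51.628159) = 1.917089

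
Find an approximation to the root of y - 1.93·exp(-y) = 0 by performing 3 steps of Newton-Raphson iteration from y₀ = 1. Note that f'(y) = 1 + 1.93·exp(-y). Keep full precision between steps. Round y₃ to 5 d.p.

Newton update: y ← y − f(y)/f'(y).
y_0 = 1.000000: f = 0.289993, f' = 1.710007 → y_1 = 1.000000 - (0.289993)/(1.710007) = 0.830414
y_1 = 0.830414: f = -0.010812, f' = 1.841226 → y_2 = 0.830414 - (-0.010812)/(1.841226) = 0.836287
y_2 = 0.836287: f = -0.000014, f' = 1.836301 → y_3 = 0.836287 - (-0.000014)/(1.836301) = 0.836294

0.83629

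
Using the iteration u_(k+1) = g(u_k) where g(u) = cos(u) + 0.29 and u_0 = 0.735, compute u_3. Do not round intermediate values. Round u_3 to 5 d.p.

u_1 = g(0.735000) = 1.031831
u_2 = g(1.031831) = 0.803248
u_3 = g(0.803248) = 0.984373

0.98437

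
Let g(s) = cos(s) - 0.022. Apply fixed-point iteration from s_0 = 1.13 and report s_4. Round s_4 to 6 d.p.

0.802334

s_1 = g(1.130000) = 0.404660
s_2 = g(0.404660) = 0.897236
s_3 = g(0.897236) = 0.601772
s_4 = g(0.601772) = 0.802334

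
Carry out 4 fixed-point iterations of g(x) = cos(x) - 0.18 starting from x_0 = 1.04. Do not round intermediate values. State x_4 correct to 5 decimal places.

x_1 = g(1.040000) = 0.326220
x_2 = g(0.326220) = 0.767260
x_3 = g(0.767260) = 0.539815
x_4 = g(0.539815) = 0.677804

0.67780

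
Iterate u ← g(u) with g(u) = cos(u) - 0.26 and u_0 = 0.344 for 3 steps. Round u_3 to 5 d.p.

0.60946

u_1 = g(0.344000) = 0.681413
u_2 = g(0.681413) = 0.516683
u_3 = g(0.516683) = 0.609462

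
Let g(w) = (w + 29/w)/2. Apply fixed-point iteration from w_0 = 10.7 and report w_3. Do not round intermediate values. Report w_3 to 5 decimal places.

w_1 = g(10.700000) = 6.705140
w_2 = g(6.705140) = 5.515090
w_3 = g(5.515090) = 5.386695

5.38670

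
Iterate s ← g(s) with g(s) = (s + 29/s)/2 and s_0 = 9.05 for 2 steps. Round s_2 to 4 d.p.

s_1 = g(9.050000) = 6.127210
s_2 = g(6.127210) = 5.430098

5.4301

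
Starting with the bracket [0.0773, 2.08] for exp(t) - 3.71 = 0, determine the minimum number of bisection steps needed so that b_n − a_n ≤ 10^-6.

Initial width b − a = 2.08 − 0.0773 = 2.002700.
After n steps the width is (b−a)/2^n; need (b−a)/2^n ≤ 10^-6.
So n ≥ log₂(2.002700/10^-6) = log₂(2002700.0000) ≈ 20.9335.
Hence n = 21.

21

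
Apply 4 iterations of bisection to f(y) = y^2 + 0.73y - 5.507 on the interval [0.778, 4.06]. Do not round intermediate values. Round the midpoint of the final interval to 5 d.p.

2.11131

f(0.778000) = -4.333776, f(4.060000) = 13.940400 (opposite signs)
step 1: m = 2.419000, f(m) = 2.110431 > 0 → root in [0.778000, 2.419000]
step 2: m = 1.598500, f(m) = -1.784893 < 0 → root in [1.598500, 2.419000]
step 3: m = 2.008750, f(m) = -0.005536 < 0 → root in [2.008750, 2.419000]
step 4: m = 2.213875, f(m) = 1.010371 > 0 → root in [2.008750, 2.213875]
Midpoint of [2.008750, 2.213875] = 2.111312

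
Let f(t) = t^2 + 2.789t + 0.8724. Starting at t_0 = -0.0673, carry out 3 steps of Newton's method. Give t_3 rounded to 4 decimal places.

Newton update: t ← t − f(t)/f'(t).
f'(t) = 2t + 2.789
t_0 = -0.067300: f = 0.689230, f' = 2.654400 → t_1 = -0.067300 - (0.689230)/(2.654400) = -0.326956
t_1 = -0.326956: f = 0.067421, f' = 2.135089 → t_2 = -0.326956 - (0.067421)/(2.135089) = -0.358533
t_2 = -0.358533: f = 0.000997, f' = 2.071934 → t_3 = -0.358533 - (0.000997)/(2.071934) = -0.359014

-0.3590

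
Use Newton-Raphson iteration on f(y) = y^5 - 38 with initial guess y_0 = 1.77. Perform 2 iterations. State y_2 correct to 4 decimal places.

2.0825

Newton update: y ← y − f(y)/f'(y).
f'(y) = 5y^4
y_0 = 1.770000: f = -20.627340, f' = 49.075312 → y_1 = 1.770000 - (-20.627340)/(49.075312) = 2.190320
y_1 = 2.190320: f = 12.412465, f' = 115.080132 → y_2 = 2.190320 - (12.412465)/(115.080132) = 2.082461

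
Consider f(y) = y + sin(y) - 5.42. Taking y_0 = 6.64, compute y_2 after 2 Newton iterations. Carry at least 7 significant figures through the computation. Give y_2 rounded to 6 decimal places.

Newton update: y ← y − f(y)/f'(y).
f'(y) = 1 + cos(y)
y_0 = 6.640000: f = 1.569291, f' = 1.937014 → y_1 = 6.640000 - (1.569291)/(1.937014) = 5.829840
y_1 = 5.829840: f = -0.028135, f' = 1.898987 → y_2 = 5.829840 - (-0.028135)/(1.898987) = 5.844656

5.844656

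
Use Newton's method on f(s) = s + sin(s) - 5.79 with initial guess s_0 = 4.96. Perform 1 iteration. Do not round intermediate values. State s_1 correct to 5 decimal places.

Newton update: s ← s − f(s)/f'(s).
f'(s) = 1 + cos(s)
s_0 = 4.960000: f = -1.799501, f' = 1.245089 → s_1 = 4.960000 - (-1.799501)/(1.245089) = 6.405279

6.40528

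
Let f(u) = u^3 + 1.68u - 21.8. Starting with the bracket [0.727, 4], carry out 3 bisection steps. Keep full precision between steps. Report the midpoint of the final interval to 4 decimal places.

2.5681

f(0.727000) = -20.194399, f(4.000000) = 48.920000 (opposite signs)
step 1: m = 2.363500, f(m) = -4.626496 < 0 → root in [2.363500, 4.000000]
step 2: m = 3.181750, f(m) = 15.755891 > 0 → root in [2.363500, 3.181750]
step 3: m = 2.772625, f(m) = 4.172424 > 0 → root in [2.363500, 2.772625]
Midpoint of [2.363500, 2.772625] = 2.568062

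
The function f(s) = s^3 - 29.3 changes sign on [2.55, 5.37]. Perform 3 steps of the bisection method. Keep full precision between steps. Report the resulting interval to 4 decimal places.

[2.9025, 3.2550]

f(2.550000) = -12.718625, f(5.370000) = 125.554153 (opposite signs)
step 1: m = 3.960000, f(m) = 32.799136 > 0 → root in [2.550000, 3.960000]
step 2: m = 3.255000, f(m) = 5.186806 > 0 → root in [2.550000, 3.255000]
step 3: m = 2.902500, f(m) = -4.847871 < 0 → root in [2.902500, 3.255000]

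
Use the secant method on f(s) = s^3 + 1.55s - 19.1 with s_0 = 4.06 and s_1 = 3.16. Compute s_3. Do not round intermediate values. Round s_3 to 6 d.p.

2.532654

f(s_0) = 54.116416, f(s_1) = 17.352496
s_2 = 3.160000 - (17.352496)·(3.160000 - 4.060000)/(17.352496 - (54.116416)) = 2.735202; f(s_2) = 5.602507
s_3 = 2.735202 - (5.602507)·(2.735202 - 3.160000)/(5.602507 - (17.352496)) = 2.532654; f(s_3) = 1.070907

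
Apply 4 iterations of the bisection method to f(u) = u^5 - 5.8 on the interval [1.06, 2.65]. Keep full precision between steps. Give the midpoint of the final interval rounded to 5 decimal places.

f(1.060000) = -4.461774, f(2.650000) = 124.886092 (opposite signs)
step 1: m = 1.855000, f(m) = 16.164411 > 0 → root in [1.060000, 1.855000]
step 2: m = 1.457500, f(m) = 0.777227 > 0 → root in [1.060000, 1.457500]
step 3: m = 1.258750, f(m) = -2.639925 < 0 → root in [1.258750, 1.457500]
step 4: m = 1.358125, f(m) = -1.179396 < 0 → root in [1.358125, 1.457500]
Midpoint of [1.358125, 1.457500] = 1.407812

1.40781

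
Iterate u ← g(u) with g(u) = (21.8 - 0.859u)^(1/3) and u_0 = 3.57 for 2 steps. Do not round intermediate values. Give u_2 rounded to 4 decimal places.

2.6925

u_1 = g(3.570000) = 2.655861
u_2 = g(2.655861) = 2.692463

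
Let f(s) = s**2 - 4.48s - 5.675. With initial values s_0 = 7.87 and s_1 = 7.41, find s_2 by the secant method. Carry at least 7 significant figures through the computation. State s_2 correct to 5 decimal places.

f(s_0) = 21.004300, f(s_1) = 16.036300
s_2 = 7.410000 - (16.036300)·(7.410000 - 7.870000)/(16.036300 - (21.004300)) = 5.925157; f(s_2) = 2.887785

5.92516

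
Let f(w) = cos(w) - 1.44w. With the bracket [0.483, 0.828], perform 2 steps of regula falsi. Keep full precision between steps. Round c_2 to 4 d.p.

f(0.483000) = 0.190086, f(0.828000) = -0.515970
step 1: c = 0.575882, f(c) = 0.009443 > 0 → new bracket [0.575882, 0.828000]
step 2: c = 0.580413, f(c) = 0.000442 > 0 → new bracket [0.580413, 0.828000]

0.5804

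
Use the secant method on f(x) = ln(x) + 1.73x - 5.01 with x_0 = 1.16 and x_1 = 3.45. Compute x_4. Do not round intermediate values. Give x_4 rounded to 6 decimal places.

2.391870

f(x_0) = -2.854780, f(x_1) = 2.196874
x_2 = 3.450000 - (2.196874)·(3.450000 - 1.160000)/(2.196874 - (-2.854780)) = 2.454120; f(x_2) = 0.133396
x_3 = 2.454120 - (0.133396)·(2.454120 - 3.450000)/(0.133396 - (2.196874)) = 2.389740; f(x_3) = -0.004565
x_4 = 2.389740 - (-0.004565)·(2.389740 - 2.454120)/(-0.004565 - (0.133396)) = 2.391870; f(x_4) = 0.000011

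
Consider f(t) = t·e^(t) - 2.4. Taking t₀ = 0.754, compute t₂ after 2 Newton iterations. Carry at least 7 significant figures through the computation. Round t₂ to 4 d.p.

0.9393

Newton update: t ← t − f(t)/f'(t).
f'(t) = (t + 1)·e^(t)
t_0 = 0.754000: f = -0.797384, f' = 3.728101 → t_1 = 0.754000 - (-0.797384)/(3.728101) = 0.967885
t_1 = 0.967885: f = 0.147832, f' = 5.180203 → t_2 = 0.967885 - (0.147832)/(5.180203) = 0.939347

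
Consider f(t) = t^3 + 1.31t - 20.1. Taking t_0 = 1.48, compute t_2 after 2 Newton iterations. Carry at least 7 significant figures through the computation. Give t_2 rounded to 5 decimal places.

f'(t) = 3t^2 + 1.31
t_0 = 1.480000: f = -14.919408, f' = 7.881200 → t_1 = 1.480000 - (-14.919408)/(7.881200) = 3.373038
t_1 = 3.373038: f = 22.695019, f' = 35.442148 → t_2 = 3.373038 - (22.695019)/(35.442148) = 2.732698

2.73270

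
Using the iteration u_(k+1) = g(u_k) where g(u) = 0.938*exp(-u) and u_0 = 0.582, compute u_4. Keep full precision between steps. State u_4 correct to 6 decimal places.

u_1 = g(0.582000) = 0.524135
u_2 = g(0.524135) = 0.555359
u_3 = g(0.555359) = 0.538287
u_4 = g(0.538287) = 0.547555

0.547555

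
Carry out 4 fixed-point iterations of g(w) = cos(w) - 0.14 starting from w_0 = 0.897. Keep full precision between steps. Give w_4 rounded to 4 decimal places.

w_1 = g(0.897000) = 0.483957
w_2 = g(0.483957) = 0.745161
w_3 = g(0.745161) = 0.594979
w_4 = g(0.594979) = 0.688160

0.6882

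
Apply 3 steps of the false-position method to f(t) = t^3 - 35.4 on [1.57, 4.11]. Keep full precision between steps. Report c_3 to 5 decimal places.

3.25846

f(1.570000) = -31.530107, f(4.110000) = 34.026531
step 1: c = 2.791638, f(c) = -13.644090 < 0 → new bracket [2.791638, 4.110000]
step 2: c = 3.168974, f(c) = -3.575905 < 0 → new bracket [3.168974, 4.110000]
step 3: c = 3.258463, f(c) = -0.802989 < 0 → new bracket [3.258463, 4.110000]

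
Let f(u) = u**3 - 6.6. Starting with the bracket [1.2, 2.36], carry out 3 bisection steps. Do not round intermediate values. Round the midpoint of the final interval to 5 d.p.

1.85250

f(1.200000) = -4.872000, f(2.360000) = 6.544256 (opposite signs)
step 1: m = 1.780000, f(m) = -0.960248 < 0 → root in [1.780000, 2.360000]
step 2: m = 2.070000, f(m) = 2.269743 > 0 → root in [1.780000, 2.070000]
step 3: m = 1.925000, f(m) = 0.533328 > 0 → root in [1.780000, 1.925000]
Midpoint of [1.780000, 1.925000] = 1.852500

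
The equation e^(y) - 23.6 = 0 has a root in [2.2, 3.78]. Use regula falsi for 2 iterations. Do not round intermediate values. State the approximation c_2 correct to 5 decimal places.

False-position update: c = (a·f(b) − b·f(a))/(f(b) − f(a)); replace the endpoint whose sign matches f(c).
f(2.200000) = -14.574987, f(3.780000) = 20.216042
step 1: c = 2.861909, f(c) = -6.105115 < 0 → new bracket [2.861909, 3.780000]
step 2: c = 3.074857, f(c) = -1.953210 < 0 → new bracket [3.074857, 3.780000]

3.07486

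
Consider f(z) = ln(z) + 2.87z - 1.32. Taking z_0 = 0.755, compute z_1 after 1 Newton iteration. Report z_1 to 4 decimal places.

0.6201

f'(z) = 1/z + 2.87
z_0 = 0.755000: f = 0.565812, f' = 4.194503 → z_1 = 0.755000 - (0.565812)/(4.194503) = 0.620106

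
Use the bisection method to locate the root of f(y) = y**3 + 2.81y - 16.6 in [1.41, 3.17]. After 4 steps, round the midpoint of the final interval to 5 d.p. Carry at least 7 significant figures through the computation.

f(1.410000) = -9.834679, f(3.170000) = 24.162713 (opposite signs)
step 1: m = 2.290000, f(m) = 1.843889 > 0 → root in [1.410000, 2.290000]
step 2: m = 1.850000, f(m) = -5.069875 < 0 → root in [1.850000, 2.290000]
step 3: m = 2.070000, f(m) = -1.913557 < 0 → root in [2.070000, 2.290000]
step 4: m = 2.180000, f(m) = -0.113968 < 0 → root in [2.180000, 2.290000]
Midpoint of [2.180000, 2.290000] = 2.235000

2.23500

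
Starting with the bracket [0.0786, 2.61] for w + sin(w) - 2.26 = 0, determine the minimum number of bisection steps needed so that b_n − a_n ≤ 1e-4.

15

Initial width b − a = 2.61 − 0.0786 = 2.531400.
After n steps the width is (b−a)/2^n; need (b−a)/2^n ≤ 1e-4.
So n ≥ log₂(2.531400/1e-4) = log₂(25314.0000) ≈ 14.6276.
Hence n = 15.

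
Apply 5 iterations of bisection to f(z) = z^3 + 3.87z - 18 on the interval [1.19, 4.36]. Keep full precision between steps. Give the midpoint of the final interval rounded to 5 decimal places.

f(1.190000) = -11.709541, f(4.360000) = 81.755056 (opposite signs)
step 1: m = 2.775000, f(m) = 14.108484 > 0 → root in [1.190000, 2.775000]
step 2: m = 1.982500, f(m) = -2.535893 < 0 → root in [1.982500, 2.775000]
step 3: m = 2.378750, f(m) = 4.665804 > 0 → root in [1.982500, 2.378750]
step 4: m = 2.180625, f(m) = 0.808164 > 0 → root in [1.982500, 2.180625]
step 5: m = 2.081562, f(m) = -0.925146 < 0 → root in [2.081562, 2.180625]
Midpoint of [2.081562, 2.180625] = 2.131094

2.13109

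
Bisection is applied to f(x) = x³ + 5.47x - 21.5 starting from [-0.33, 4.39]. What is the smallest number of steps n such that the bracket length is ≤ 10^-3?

Initial width b − a = 4.39 − -0.33 = 4.720000.
After n steps the width is (b−a)/2^n; need (b−a)/2^n ≤ 10^-3.
So n ≥ log₂(4.720000/10^-3) = log₂(4720.0000) ≈ 12.2046.
Hence n = 13.

13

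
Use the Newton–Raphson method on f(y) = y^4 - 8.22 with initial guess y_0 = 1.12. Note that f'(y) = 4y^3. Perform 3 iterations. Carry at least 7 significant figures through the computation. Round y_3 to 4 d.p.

1.7233

Newton update: y ← y − f(y)/f'(y).
y_0 = 1.120000: f = -6.646481, f' = 5.619712 → y_1 = 1.120000 - (-6.646481)/(5.619712) = 2.302708
y_1 = 2.302708: f = 19.896146, f' = 48.840132 → y_2 = 2.302708 - (19.896146)/(48.840132) = 1.895336
y_2 = 1.895336: f = 4.684596, f' = 27.234430 → y_3 = 1.895336 - (4.684596)/(27.234430) = 1.723325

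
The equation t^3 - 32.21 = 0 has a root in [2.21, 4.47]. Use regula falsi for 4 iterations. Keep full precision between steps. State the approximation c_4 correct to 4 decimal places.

f(2.210000) = -21.416139, f(4.470000) = 57.104623
step 1: c = 2.826404, f(c) = -9.631115 < 0 → new bracket [2.826404, 4.470000]
step 2: c = 3.063603, f(c) = -3.456060 < 0 → new bracket [3.063603, 4.470000]
step 3: c = 3.143863, f(c) = -1.136463 < 0 → new bracket [3.143863, 4.470000]
step 4: c = 3.169740, f(c) = -0.362834 < 0 → new bracket [3.169740, 4.470000]

3.1697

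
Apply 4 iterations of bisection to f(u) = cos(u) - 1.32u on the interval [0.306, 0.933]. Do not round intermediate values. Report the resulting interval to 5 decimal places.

[0.58031, 0.61950]

f(0.306000) = 0.549626, f(0.933000) = -0.636134 (opposite signs)
step 1: m = 0.619500, f(m) = -0.003571 < 0 → root in [0.306000, 0.619500]
step 2: m = 0.462750, f(m) = 0.283998 > 0 → root in [0.462750, 0.619500]
step 3: m = 0.541125, f(m) = 0.142845 > 0 → root in [0.541125, 0.619500]
step 4: m = 0.580313, f(m) = 0.070279 > 0 → root in [0.580313, 0.619500]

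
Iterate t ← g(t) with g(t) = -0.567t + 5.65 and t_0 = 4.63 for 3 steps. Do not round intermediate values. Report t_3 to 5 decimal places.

t_1 = g(4.630000) = 3.024790
t_2 = g(3.024790) = 3.934944
t_3 = g(3.934944) = 3.418887

3.41889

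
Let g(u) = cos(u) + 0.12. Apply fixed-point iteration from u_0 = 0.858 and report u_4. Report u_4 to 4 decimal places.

u_1 = g(0.858000) = 0.773952
u_2 = g(0.773952) = 0.835154
u_3 = g(0.835154) = 0.791063
u_4 = g(0.791063) = 0.823089

0.8231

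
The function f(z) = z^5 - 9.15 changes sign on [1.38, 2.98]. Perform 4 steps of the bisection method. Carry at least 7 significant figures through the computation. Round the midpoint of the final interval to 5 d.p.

f(1.380000) = -4.145100, f(2.980000) = 225.857282 (opposite signs)
step 1: m = 2.180000, f(m) = 40.085967 > 0 → root in [1.380000, 2.180000]
step 2: m = 1.780000, f(m) = 8.718990 > 0 → root in [1.380000, 1.780000]
step 3: m = 1.580000, f(m) = 0.696580 > 0 → root in [1.380000, 1.580000]
step 4: m = 1.480000, f(m) = -2.049179 < 0 → root in [1.480000, 1.580000]
Midpoint of [1.480000, 1.580000] = 1.530000

1.53000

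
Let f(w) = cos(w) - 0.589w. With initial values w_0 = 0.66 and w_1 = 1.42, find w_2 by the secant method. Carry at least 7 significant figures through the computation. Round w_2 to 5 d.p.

0.94044

Secant update: w_(k+1) = w_k − f(w_k)·(w_k − w_(k-1))/(f(w_k) − f(w_(k-1))).
f(w_0) = 0.401252, f(w_1) = -0.686155
w_2 = 1.420000 - (-0.686155)·(1.420000 - 0.660000)/(-0.686155 - (0.401252)) = 0.940439; f(w_2) = 0.035514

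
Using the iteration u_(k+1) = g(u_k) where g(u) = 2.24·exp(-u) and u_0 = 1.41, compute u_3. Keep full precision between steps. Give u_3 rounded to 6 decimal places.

u_1 = g(1.410000) = 0.546881
u_2 = g(0.546881) = 1.296405
u_3 = g(1.296405) = 0.612670

0.612670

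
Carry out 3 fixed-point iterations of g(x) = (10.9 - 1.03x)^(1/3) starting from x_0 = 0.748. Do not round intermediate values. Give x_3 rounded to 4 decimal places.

2.0633

x_1 = g(0.748000) = 2.163699
x_2 = g(2.163699) = 2.054453
x_3 = g(2.054453) = 2.063301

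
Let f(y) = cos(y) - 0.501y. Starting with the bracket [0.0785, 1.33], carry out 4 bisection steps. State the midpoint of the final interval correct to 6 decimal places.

f(0.078500) = 0.957592, f(1.330000) = -0.427854 (opposite signs)
step 1: m = 0.704250, f(m) = 0.409268 > 0 → root in [0.704250, 1.330000]
step 2: m = 1.017125, f(m) = 0.016234 > 0 → root in [1.017125, 1.330000]
step 3: m = 1.173563, f(m) = -0.201086 < 0 → root in [1.017125, 1.173563]
step 4: m = 1.095344, f(m) = -0.091026 < 0 → root in [1.017125, 1.095344]
Midpoint of [1.017125, 1.095344] = 1.056234

1.056234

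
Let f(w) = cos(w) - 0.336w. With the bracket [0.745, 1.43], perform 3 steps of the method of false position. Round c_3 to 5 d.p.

False-position update: c = (a·f(b) − b·f(a))/(f(b) − f(a)); replace the endpoint whose sign matches f(c).
f(0.745000) = 0.484768, f(1.430000) = -0.340148
step 1: c = 1.147545, f(c) = 0.025152 > 0 → new bracket [1.147545, 1.430000]
step 2: c = 1.166993, f(c) = 0.000809 > 0 → new bracket [1.166993, 1.430000]
step 3: c = 1.167617, f(c) = 0.000025 > 0 → new bracket [1.167617, 1.430000]

1.16762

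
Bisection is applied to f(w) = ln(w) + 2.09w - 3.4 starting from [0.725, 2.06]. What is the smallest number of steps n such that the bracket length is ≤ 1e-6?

21

Initial width b − a = 2.06 − 0.725 = 1.335000.
After n steps the width is (b−a)/2^n; need (b−a)/2^n ≤ 1e-6.
So n ≥ log₂(1.335000/1e-6) = log₂(1335000.0000) ≈ 20.3484.
Hence n = 21.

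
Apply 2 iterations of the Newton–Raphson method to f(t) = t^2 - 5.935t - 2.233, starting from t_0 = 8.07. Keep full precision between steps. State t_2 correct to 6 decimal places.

f'(t) = 2t - 5.935
t_0 = 8.070000: f = 14.996450, f' = 10.205000 → t_1 = 8.070000 - (14.996450)/(10.205000) = 6.600480
t_1 = 6.600480: f = 2.159489, f' = 7.265960 → t_2 = 6.600480 - (2.159489)/(7.265960) = 6.303274

6.303274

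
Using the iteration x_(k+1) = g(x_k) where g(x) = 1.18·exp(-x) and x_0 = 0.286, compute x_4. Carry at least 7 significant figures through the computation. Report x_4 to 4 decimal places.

x_1 = g(0.286000) = 0.886490
x_2 = g(0.886490) = 0.486278
x_3 = g(0.486278) = 0.725595
x_4 = g(0.725595) = 0.571163

0.5712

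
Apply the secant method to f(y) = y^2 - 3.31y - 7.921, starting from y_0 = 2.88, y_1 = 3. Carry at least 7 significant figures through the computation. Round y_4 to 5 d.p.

f(y_0) = -9.159400, f(y_1) = -8.851000
y_2 = 3.000000 - (-8.851000)·(3.000000 - 2.880000)/(-8.851000 - (-9.159400)) = 6.443969; f(y_2) = 12.274198
y_3 = 6.443969 - (12.274198)·(6.443969 - 3.000000)/(12.274198 - (-8.851000)) = 4.442948; f(y_3) = -2.887369
y_4 = 4.442948 - (-2.887369)·(4.442948 - 6.443969)/(-2.887369 - (12.274198)) = 4.824023; f(y_4) = -0.617320

4.82402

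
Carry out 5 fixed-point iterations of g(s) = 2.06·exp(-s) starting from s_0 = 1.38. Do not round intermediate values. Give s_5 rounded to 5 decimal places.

s_1 = g(1.380000) = 0.518252
s_2 = g(0.518252) = 1.226855
s_3 = g(1.226855) = 0.604019
s_4 = g(0.604019) = 1.126017
s_5 = g(1.126017) = 0.668104

0.66810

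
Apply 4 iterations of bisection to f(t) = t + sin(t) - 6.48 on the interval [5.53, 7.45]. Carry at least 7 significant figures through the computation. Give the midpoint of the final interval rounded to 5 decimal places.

f(5.530000) = -1.633966, f(7.450000) = 1.889503 (opposite signs)
step 1: m = 6.490000, f(m) = 0.215344 > 0 → root in [5.530000, 6.490000]
step 2: m = 6.010000, f(m) = -0.739800 < 0 → root in [6.010000, 6.490000]
step 3: m = 6.250000, f(m) = -0.263179 < 0 → root in [6.250000, 6.490000]
step 4: m = 6.370000, f(m) = -0.023294 < 0 → root in [6.370000, 6.490000]
Midpoint of [6.370000, 6.490000] = 6.430000

6.43000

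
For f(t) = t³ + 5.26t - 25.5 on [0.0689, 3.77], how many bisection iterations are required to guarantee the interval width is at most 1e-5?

Initial width b − a = 3.77 − 0.0689 = 3.701100.
After n steps the width is (b−a)/2^n; need (b−a)/2^n ≤ 1e-5.
So n ≥ log₂(3.701100/1e-5) = log₂(370110.0000) ≈ 18.4976.
Hence n = 19.

19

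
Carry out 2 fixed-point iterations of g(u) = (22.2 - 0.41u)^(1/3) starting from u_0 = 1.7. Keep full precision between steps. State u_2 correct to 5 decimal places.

2.76154

u_1 = g(1.700000) = 2.780778
u_2 = g(2.780778) = 2.761544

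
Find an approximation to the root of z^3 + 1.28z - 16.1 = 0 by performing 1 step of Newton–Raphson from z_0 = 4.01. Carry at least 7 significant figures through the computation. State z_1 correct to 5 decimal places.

2.92935

f'(z) = 3z^2 + 1.28
z_0 = 4.010000: f = 53.514001, f' = 49.520300 → z_1 = 4.010000 - (53.514001)/(49.520300) = 2.929352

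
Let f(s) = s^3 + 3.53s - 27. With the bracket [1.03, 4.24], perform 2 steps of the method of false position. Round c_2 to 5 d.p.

f(1.030000) = -22.271373, f(4.240000) = 64.192224
step 1: c = 1.856835, f(c) = -14.043313 < 0 → new bracket [1.856835, 4.240000]
step 2: c = 2.284614, f(c) = -7.010859 < 0 → new bracket [2.284614, 4.240000]

2.28461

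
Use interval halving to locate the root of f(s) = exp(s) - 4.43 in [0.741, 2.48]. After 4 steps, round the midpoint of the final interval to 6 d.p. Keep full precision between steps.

f(0.741000) = -2.331968, f(2.480000) = 7.511264 (opposite signs)
step 1: m = 1.610500, f(m) = 0.575313 > 0 → root in [0.741000, 1.610500]
step 2: m = 1.175750, f(m) = -1.189428 < 0 → root in [1.175750, 1.610500]
step 3: m = 1.393125, f(m) = -0.402584 < 0 → root in [1.393125, 1.610500]
step 4: m = 1.501812, f(m) = 0.059819 > 0 → root in [1.393125, 1.501812]
Midpoint of [1.393125, 1.501812] = 1.447469

1.447469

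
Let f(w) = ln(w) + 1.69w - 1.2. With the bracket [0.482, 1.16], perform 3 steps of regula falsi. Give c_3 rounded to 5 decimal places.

0.82472

False-position update: c = (a·f(b) − b·f(a))/(f(b) − f(a)); replace the endpoint whose sign matches f(c).
f(0.482000) = -1.115231, f(1.160000) = 0.908820
step 1: c = 0.855571, f(c) = 0.089929 > 0 → new bracket [0.482000, 0.855571]
step 2: c = 0.827695, f(c) = 0.009695 > 0 → new bracket [0.482000, 0.827695]
step 3: c = 0.824716, f(c) = 0.001054 > 0 → new bracket [0.482000, 0.824716]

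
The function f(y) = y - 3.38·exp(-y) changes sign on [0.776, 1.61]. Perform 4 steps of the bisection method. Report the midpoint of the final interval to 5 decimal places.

f(0.776000) = -0.779622, f(1.610000) = 0.934380 (opposite signs)
step 1: m = 1.193000, f(m) = 0.167812 > 0 → root in [0.776000, 1.193000]
step 2: m = 0.984500, f(m) = -0.278356 < 0 → root in [0.984500, 1.193000]
step 3: m = 1.088750, f(m) = -0.049083 < 0 → root in [1.088750, 1.193000]
step 4: m = 1.140875, f(m) = 0.060832 > 0 → root in [1.088750, 1.140875]
Midpoint of [1.088750, 1.140875] = 1.114813

1.11481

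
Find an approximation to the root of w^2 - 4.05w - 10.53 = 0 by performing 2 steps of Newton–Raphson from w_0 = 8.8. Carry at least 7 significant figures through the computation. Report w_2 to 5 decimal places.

f'(w) = 2w - 4.05
w_0 = 8.800000: f = 31.270000, f' = 13.550000 → w_1 = 8.800000 - (31.270000)/(13.550000) = 6.492251
w_1 = 6.492251: f = 5.325706, f' = 8.934502 → w_2 = 6.492251 - (5.325706)/(8.934502) = 5.896168

5.89617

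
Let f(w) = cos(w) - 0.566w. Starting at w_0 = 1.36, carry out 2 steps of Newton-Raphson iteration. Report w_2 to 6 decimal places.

f'(w) = -sin(w) - 0.566
w_0 = 1.360000: f = -0.560521, f' = -1.543865 → w_1 = 1.360000 - (-0.560521)/(-1.543865) = 0.996936
w_1 = 0.996936: f = -0.021388, f' = -1.405812 → w_2 = 0.996936 - (-0.021388)/(-1.405812) = 0.981722

0.981722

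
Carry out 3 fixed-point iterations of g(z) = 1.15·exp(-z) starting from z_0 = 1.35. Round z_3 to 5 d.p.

0.48979

z_1 = g(1.350000) = 0.298126
z_2 = g(0.298126) = 0.853539
z_3 = g(0.853539) = 0.489791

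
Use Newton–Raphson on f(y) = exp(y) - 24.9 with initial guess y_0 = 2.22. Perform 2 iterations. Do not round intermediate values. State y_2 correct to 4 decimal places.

3.4163

Newton update: y ← y − f(y)/f'(y).
f'(y) = exp(y)
y_0 = 2.220000: f = -15.692669, f' = 9.207331 → y_1 = 2.220000 - (-15.692669)/(9.207331) = 3.924367
y_1 = 3.924367: f = 25.721015, f' = 50.621015 → y_2 = 3.924367 - (25.721015)/(50.621015) = 3.416257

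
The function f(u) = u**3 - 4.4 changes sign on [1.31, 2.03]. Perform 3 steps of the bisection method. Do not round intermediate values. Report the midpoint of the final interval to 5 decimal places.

f(1.310000) = -2.151909, f(2.030000) = 3.965427 (opposite signs)
step 1: m = 1.670000, f(m) = 0.257463 > 0 → root in [1.310000, 1.670000]
step 2: m = 1.490000, f(m) = -1.092051 < 0 → root in [1.490000, 1.670000]
step 3: m = 1.580000, f(m) = -0.455688 < 0 → root in [1.580000, 1.670000]
Midpoint of [1.580000, 1.670000] = 1.625000

1.62500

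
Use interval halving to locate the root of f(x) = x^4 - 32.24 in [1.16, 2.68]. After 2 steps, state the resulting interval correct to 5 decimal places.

f(1.160000) = -30.429361, f(2.680000) = 19.346870 (opposite signs)
step 1: m = 1.920000, f(m) = -18.650455 < 0 → root in [1.920000, 2.680000]
step 2: m = 2.300000, f(m) = -4.255900 < 0 → root in [2.300000, 2.680000]

[2.30000, 2.68000]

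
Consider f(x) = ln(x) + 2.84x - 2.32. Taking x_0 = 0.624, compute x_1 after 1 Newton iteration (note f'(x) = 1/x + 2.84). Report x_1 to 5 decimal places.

0.85347

x_0 = 0.624000: f = -1.019445, f' = 4.442564 → x_1 = 0.624000 - (-1.019445)/(4.442564) = 0.853472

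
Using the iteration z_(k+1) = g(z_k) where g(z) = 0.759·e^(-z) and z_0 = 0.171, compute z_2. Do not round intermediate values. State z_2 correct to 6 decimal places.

z_1 = g(0.171000) = 0.639702
z_2 = g(0.639702) = 0.400334

0.400334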